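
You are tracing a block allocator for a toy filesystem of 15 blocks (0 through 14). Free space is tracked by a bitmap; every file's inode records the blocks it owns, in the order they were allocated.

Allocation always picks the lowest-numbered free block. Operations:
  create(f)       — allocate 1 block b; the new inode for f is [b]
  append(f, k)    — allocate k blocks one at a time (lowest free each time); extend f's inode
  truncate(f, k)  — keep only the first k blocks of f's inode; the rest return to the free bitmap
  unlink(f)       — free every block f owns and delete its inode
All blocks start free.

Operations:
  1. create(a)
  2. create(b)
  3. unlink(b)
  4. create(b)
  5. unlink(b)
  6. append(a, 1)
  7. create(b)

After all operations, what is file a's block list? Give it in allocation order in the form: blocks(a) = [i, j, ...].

[1] create(a) — a=0 (map F..............)
[2] create(b) — a=0 b=1 (map FF.............)
[3] unlink(b) — a=0 (map F..............)
[4] create(b) — a=0 b=1 (map FF.............)
[5] unlink(b) — a=0 (map F..............)
[6] append(a, 1) — a=0,1 (map FF.............)
[7] create(b) — a=0,1 b=2 (map FFF............)

blocks(a) = [0, 1]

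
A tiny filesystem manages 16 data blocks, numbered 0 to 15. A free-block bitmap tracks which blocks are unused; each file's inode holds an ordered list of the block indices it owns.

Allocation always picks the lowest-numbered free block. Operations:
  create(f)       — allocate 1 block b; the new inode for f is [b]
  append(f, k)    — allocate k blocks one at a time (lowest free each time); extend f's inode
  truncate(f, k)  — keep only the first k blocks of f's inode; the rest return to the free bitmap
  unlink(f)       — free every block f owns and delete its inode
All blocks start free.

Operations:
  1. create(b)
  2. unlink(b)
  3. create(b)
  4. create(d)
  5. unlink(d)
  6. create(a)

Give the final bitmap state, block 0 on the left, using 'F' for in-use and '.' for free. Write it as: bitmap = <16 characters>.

  1. create(b)  ⇒  F...............  {b→[0]}
  2. unlink(b)  ⇒  ................  {}
  3. create(b)  ⇒  F...............  {b→[0]}
  4. create(d)  ⇒  FF..............  {b→[0]; d→[1]}
  5. unlink(d)  ⇒  F...............  {b→[0]}
  6. create(a)  ⇒  FF..............  {a→[1]; b→[0]}

bitmap = FF..............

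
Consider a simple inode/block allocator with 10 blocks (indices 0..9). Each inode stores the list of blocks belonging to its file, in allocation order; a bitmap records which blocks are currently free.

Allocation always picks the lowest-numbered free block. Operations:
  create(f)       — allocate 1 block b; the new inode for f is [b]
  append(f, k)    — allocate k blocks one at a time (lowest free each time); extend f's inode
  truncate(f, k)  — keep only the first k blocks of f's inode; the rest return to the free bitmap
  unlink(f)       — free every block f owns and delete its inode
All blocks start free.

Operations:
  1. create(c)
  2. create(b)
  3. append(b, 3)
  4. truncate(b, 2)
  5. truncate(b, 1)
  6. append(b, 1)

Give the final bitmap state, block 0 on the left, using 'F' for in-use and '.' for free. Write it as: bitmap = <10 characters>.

bitmap = FFF.......

after create(c) → c:[0]  free=[F.........]
after create(b) → b:[1], c:[0]  free=[FF........]
after append(b, 3) → b:[1, 2, 3, 4], c:[0]  free=[FFFFF.....]
after truncate(b, 2) → b:[1, 2], c:[0]  free=[FFF.......]
after truncate(b, 1) → b:[1], c:[0]  free=[FF........]
after append(b, 1) → b:[1, 2], c:[0]  free=[FFF.......]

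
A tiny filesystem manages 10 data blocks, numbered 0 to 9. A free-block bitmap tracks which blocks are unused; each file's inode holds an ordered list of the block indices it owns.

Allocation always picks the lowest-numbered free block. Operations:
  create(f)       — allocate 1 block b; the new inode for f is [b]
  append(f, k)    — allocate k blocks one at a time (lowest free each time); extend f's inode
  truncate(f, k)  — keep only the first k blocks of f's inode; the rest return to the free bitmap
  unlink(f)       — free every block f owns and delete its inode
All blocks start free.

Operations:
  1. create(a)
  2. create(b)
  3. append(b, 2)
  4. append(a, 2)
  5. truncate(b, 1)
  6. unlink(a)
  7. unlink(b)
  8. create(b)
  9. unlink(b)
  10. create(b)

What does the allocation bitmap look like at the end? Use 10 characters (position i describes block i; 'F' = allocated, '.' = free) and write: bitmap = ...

bitmap = F.........

  1. create(a)  ⇒  F.........  {a→[0]}
  2. create(b)  ⇒  FF........  {a→[0]; b→[1]}
  3. append(b, 2)  ⇒  FFFF......  {a→[0]; b→[1, 2, 3]}
  4. append(a, 2)  ⇒  FFFFFF....  {a→[0, 4, 5]; b→[1, 2, 3]}
  5. truncate(b, 1)  ⇒  FF..FF....  {a→[0, 4, 5]; b→[1]}
  6. unlink(a)  ⇒  .F........  {b→[1]}
  7. unlink(b)  ⇒  ..........  {}
  8. create(b)  ⇒  F.........  {b→[0]}
  9. unlink(b)  ⇒  ..........  {}
  10. create(b)  ⇒  F.........  {b→[0]}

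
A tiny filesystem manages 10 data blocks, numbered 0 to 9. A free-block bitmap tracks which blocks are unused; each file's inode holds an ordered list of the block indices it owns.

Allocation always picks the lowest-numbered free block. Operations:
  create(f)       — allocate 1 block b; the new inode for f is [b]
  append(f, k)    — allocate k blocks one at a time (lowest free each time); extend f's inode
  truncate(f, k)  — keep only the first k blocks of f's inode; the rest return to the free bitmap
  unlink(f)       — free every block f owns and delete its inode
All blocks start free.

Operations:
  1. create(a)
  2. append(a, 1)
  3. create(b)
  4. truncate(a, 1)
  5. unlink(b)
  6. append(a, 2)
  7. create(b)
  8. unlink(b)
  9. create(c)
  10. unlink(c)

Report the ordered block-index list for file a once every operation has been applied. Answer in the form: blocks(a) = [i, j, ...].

[1] create(a) — a=0 (map F.........)
[2] append(a, 1) — a=0,1 (map FF........)
[3] create(b) — a=0,1 b=2 (map FFF.......)
[4] truncate(a, 1) — a=0 b=2 (map F.F.......)
[5] unlink(b) — a=0 (map F.........)
[6] append(a, 2) — a=0,1,2 (map FFF.......)
[7] create(b) — a=0,1,2 b=3 (map FFFF......)
[8] unlink(b) — a=0,1,2 (map FFF.......)
[9] create(c) — a=0,1,2 c=3 (map FFFF......)
[10] unlink(c) — a=0,1,2 (map FFF.......)

blocks(a) = [0, 1, 2]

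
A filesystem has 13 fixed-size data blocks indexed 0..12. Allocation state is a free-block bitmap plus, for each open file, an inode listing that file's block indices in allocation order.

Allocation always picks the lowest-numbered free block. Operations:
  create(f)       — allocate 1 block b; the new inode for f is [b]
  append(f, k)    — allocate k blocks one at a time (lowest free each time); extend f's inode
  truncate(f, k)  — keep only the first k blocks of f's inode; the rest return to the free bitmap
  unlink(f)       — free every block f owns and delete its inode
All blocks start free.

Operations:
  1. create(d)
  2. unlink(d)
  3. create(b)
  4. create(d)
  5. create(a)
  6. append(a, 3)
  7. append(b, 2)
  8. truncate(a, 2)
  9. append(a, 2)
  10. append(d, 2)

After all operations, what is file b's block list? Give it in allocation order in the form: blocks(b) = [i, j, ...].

blocks(b) = [0, 6, 7]

[1] create(d) — d=0 (map F............)
[2] unlink(d) —  (map .............)
[3] create(b) — b=0 (map F............)
[4] create(d) — b=0 d=1 (map FF...........)
[5] create(a) — a=2 b=0 d=1 (map FFF..........)
[6] append(a, 3) — a=2,3,4,5 b=0 d=1 (map FFFFFF.......)
[7] append(b, 2) — a=2,3,4,5 b=0,6,7 d=1 (map FFFFFFFF.....)
[8] truncate(a, 2) — a=2,3 b=0,6,7 d=1 (map FFFF..FF.....)
[9] append(a, 2) — a=2,3,4,5 b=0,6,7 d=1 (map FFFFFFFF.....)
[10] append(d, 2) — a=2,3,4,5 b=0,6,7 d=1,8,9 (map FFFFFFFFFF...)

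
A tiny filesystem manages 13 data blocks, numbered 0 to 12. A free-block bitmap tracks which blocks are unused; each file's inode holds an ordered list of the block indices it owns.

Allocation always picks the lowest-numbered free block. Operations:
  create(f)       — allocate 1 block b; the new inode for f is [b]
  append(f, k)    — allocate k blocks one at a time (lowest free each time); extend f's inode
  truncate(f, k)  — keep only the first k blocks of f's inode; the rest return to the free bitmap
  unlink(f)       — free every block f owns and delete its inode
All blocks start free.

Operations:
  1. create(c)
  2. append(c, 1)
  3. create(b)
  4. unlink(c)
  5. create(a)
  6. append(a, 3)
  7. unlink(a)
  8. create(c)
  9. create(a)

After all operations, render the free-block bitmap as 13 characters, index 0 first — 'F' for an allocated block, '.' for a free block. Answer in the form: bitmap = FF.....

bitmap = FFF..........

[1] create(c) — c=0 (map F............)
[2] append(c, 1) — c=0,1 (map FF...........)
[3] create(b) — b=2 c=0,1 (map FFF..........)
[4] unlink(c) — b=2 (map ..F..........)
[5] create(a) — a=0 b=2 (map F.F..........)
[6] append(a, 3) — a=0,1,3,4 b=2 (map FFFFF........)
[7] unlink(a) — b=2 (map ..F..........)
[8] create(c) — b=2 c=0 (map F.F..........)
[9] create(a) — a=1 b=2 c=0 (map FFF..........)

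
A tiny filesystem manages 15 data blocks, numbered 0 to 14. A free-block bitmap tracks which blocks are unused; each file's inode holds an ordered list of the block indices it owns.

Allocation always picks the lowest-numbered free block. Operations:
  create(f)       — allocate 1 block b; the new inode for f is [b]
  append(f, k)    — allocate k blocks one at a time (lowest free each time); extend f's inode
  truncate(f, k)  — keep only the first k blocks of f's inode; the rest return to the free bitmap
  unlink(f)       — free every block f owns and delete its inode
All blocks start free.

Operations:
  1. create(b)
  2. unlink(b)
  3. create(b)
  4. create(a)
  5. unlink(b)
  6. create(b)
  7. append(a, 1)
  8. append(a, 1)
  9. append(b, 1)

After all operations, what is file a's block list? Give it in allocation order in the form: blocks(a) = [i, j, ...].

blocks(a) = [1, 2, 3]

  1. create(b)  ⇒  F..............  {b→[0]}
  2. unlink(b)  ⇒  ...............  {}
  3. create(b)  ⇒  F..............  {b→[0]}
  4. create(a)  ⇒  FF.............  {a→[1]; b→[0]}
  5. unlink(b)  ⇒  .F.............  {a→[1]}
  6. create(b)  ⇒  FF.............  {a→[1]; b→[0]}
  7. append(a, 1)  ⇒  FFF............  {a→[1, 2]; b→[0]}
  8. append(a, 1)  ⇒  FFFF...........  {a→[1, 2, 3]; b→[0]}
  9. append(b, 1)  ⇒  FFFFF..........  {a→[1, 2, 3]; b→[0, 4]}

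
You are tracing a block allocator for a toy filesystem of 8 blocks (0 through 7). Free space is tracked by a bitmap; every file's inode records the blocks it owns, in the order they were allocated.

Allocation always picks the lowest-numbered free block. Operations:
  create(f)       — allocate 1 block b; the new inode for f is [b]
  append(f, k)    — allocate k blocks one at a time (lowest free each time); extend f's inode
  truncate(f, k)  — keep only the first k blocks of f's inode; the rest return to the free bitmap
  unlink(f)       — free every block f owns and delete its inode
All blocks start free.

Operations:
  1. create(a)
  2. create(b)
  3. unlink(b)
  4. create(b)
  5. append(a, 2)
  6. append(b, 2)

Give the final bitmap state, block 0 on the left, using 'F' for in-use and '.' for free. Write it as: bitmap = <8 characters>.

bitmap = FFFFFF..

create(a): bitmap=F....... | a=[0]
create(b): bitmap=FF...... | a=[0] b=[1]
unlink(b): bitmap=F....... | a=[0]
create(b): bitmap=FF...... | a=[0] b=[1]
append(a, 2): bitmap=FFFF.... | a=[0, 2, 3] b=[1]
append(b, 2): bitmap=FFFFFF.. | a=[0, 2, 3] b=[1, 4, 5]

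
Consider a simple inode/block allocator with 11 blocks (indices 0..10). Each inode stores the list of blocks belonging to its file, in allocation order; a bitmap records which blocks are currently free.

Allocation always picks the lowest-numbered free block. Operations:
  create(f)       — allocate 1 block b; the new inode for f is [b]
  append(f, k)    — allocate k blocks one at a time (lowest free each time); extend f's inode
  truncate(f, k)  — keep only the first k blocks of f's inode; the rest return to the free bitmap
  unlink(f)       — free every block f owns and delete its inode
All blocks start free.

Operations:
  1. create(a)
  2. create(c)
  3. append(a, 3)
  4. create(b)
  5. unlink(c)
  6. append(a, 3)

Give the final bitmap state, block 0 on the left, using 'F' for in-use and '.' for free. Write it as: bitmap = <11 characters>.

bitmap = FFFFFFFF...

after create(a) → a:[0]  free=[F..........]
after create(c) → a:[0], c:[1]  free=[FF.........]
after append(a, 3) → a:[0, 2, 3, 4], c:[1]  free=[FFFFF......]
after create(b) → a:[0, 2, 3, 4], b:[5], c:[1]  free=[FFFFFF.....]
after unlink(c) → a:[0, 2, 3, 4], b:[5]  free=[F.FFFF.....]
after append(a, 3) → a:[0, 2, 3, 4, 1, 6, 7], b:[5]  free=[FFFFFFFF...]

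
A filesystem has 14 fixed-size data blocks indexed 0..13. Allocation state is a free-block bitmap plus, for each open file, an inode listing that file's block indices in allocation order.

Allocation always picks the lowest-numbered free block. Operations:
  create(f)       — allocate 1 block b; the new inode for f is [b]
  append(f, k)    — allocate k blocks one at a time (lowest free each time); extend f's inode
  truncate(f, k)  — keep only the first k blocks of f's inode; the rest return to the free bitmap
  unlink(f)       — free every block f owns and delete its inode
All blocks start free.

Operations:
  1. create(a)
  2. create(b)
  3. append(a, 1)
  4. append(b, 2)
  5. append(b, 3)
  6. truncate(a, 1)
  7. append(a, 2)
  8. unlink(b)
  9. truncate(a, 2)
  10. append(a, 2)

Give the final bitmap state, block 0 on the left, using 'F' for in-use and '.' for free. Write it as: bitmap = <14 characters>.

  1. create(a)  ⇒  F.............  {a→[0]}
  2. create(b)  ⇒  FF............  {a→[0]; b→[1]}
  3. append(a, 1)  ⇒  FFF...........  {a→[0, 2]; b→[1]}
  4. append(b, 2)  ⇒  FFFFF.........  {a→[0, 2]; b→[1, 3, 4]}
  5. append(b, 3)  ⇒  FFFFFFFF......  {a→[0, 2]; b→[1, 3, 4, 5, 6, 7]}
  6. truncate(a, 1)  ⇒  FF.FFFFF......  {a→[0]; b→[1, 3, 4, 5, 6, 7]}
  7. append(a, 2)  ⇒  FFFFFFFFF.....  {a→[0, 2, 8]; b→[1, 3, 4, 5, 6, 7]}
  8. unlink(b)  ⇒  F.F.....F.....  {a→[0, 2, 8]}
  9. truncate(a, 2)  ⇒  F.F...........  {a→[0, 2]}
  10. append(a, 2)  ⇒  FFFF..........  {a→[0, 2, 1, 3]}

bitmap = FFFF..........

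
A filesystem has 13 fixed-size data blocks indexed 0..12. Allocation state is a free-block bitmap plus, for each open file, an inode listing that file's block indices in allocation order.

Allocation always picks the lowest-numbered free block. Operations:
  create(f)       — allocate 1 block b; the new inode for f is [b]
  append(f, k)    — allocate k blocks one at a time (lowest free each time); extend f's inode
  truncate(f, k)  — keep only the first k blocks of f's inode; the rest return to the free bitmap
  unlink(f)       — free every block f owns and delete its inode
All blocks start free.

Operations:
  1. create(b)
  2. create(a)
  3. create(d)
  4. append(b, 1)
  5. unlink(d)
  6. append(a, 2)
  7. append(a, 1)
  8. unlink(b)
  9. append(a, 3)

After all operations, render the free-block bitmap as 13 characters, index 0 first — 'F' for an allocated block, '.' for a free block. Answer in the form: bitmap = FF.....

bitmap = FFFFFFF......

after create(b) → b:[0]  free=[F............]
after create(a) → a:[1], b:[0]  free=[FF...........]
after create(d) → a:[1], b:[0], d:[2]  free=[FFF..........]
after append(b, 1) → a:[1], b:[0, 3], d:[2]  free=[FFFF.........]
after unlink(d) → a:[1], b:[0, 3]  free=[FF.F.........]
after append(a, 2) → a:[1, 2, 4], b:[0, 3]  free=[FFFFF........]
after append(a, 1) → a:[1, 2, 4, 5], b:[0, 3]  free=[FFFFFF.......]
after unlink(b) → a:[1, 2, 4, 5]  free=[.FF.FF.......]
after append(a, 3) → a:[1, 2, 4, 5, 0, 3, 6]  free=[FFFFFFF......]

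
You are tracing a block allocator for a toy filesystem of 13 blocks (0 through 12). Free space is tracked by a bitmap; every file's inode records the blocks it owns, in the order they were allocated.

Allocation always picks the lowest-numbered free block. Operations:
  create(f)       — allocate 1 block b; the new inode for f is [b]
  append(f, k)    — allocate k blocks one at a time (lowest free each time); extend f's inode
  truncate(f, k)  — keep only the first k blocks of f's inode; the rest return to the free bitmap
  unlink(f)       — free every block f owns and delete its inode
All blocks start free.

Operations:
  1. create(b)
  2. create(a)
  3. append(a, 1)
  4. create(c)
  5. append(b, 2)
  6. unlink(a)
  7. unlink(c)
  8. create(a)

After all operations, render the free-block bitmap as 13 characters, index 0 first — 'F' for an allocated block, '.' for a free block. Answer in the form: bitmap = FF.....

bitmap = FF..FF.......

  1. create(b)  ⇒  F............  {b→[0]}
  2. create(a)  ⇒  FF...........  {a→[1]; b→[0]}
  3. append(a, 1)  ⇒  FFF..........  {a→[1, 2]; b→[0]}
  4. create(c)  ⇒  FFFF.........  {a→[1, 2]; b→[0]; c→[3]}
  5. append(b, 2)  ⇒  FFFFFF.......  {a→[1, 2]; b→[0, 4, 5]; c→[3]}
  6. unlink(a)  ⇒  F..FFF.......  {b→[0, 4, 5]; c→[3]}
  7. unlink(c)  ⇒  F...FF.......  {b→[0, 4, 5]}
  8. create(a)  ⇒  FF..FF.......  {a→[1]; b→[0, 4, 5]}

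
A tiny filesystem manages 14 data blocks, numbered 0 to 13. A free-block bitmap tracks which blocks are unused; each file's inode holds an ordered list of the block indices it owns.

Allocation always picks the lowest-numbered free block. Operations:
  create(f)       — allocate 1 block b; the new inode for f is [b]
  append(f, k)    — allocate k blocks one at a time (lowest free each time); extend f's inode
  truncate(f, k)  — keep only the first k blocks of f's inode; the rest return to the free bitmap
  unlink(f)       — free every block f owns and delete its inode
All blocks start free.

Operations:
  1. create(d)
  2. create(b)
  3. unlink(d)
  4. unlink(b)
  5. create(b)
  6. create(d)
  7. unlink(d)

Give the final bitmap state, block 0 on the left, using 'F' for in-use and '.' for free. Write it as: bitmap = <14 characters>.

  1. create(d)  ⇒  F.............  {d→[0]}
  2. create(b)  ⇒  FF............  {b→[1]; d→[0]}
  3. unlink(d)  ⇒  .F............  {b→[1]}
  4. unlink(b)  ⇒  ..............  {}
  5. create(b)  ⇒  F.............  {b→[0]}
  6. create(d)  ⇒  FF............  {b→[0]; d→[1]}
  7. unlink(d)  ⇒  F.............  {b→[0]}

bitmap = F.............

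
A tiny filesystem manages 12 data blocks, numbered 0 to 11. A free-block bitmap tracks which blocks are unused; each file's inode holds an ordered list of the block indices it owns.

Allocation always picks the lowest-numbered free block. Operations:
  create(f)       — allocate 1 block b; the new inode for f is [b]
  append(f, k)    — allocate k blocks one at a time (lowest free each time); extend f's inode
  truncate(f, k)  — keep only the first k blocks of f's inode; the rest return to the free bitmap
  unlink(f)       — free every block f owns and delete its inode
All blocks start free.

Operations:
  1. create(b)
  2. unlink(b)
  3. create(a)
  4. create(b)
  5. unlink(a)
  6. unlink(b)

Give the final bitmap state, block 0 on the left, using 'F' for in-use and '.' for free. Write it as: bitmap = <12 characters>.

bitmap = ............

after create(b) → b:[0]  free=[F...........]
after unlink(b) →   free=[............]
after create(a) → a:[0]  free=[F...........]
after create(b) → a:[0], b:[1]  free=[FF..........]
after unlink(a) → b:[1]  free=[.F..........]
after unlink(b) →   free=[............]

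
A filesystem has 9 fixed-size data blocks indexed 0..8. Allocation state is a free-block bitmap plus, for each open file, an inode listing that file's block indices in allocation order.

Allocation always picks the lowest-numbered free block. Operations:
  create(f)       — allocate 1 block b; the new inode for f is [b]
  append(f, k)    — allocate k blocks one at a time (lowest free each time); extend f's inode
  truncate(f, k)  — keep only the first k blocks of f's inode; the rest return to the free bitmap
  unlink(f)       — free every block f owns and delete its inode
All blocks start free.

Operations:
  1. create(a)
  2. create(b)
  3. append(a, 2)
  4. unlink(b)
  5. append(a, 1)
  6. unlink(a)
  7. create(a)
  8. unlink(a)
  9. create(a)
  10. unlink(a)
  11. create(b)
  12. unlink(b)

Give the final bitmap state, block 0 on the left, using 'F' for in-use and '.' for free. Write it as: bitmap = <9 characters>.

bitmap = .........

after create(a) → a:[0]  free=[F........]
after create(b) → a:[0], b:[1]  free=[FF.......]
after append(a, 2) → a:[0, 2, 3], b:[1]  free=[FFFF.....]
after unlink(b) → a:[0, 2, 3]  free=[F.FF.....]
after append(a, 1) → a:[0, 2, 3, 1]  free=[FFFF.....]
after unlink(a) →   free=[.........]
after create(a) → a:[0]  free=[F........]
after unlink(a) →   free=[.........]
after create(a) → a:[0]  free=[F........]
after unlink(a) →   free=[.........]
after create(b) → b:[0]  free=[F........]
after unlink(b) →   free=[.........]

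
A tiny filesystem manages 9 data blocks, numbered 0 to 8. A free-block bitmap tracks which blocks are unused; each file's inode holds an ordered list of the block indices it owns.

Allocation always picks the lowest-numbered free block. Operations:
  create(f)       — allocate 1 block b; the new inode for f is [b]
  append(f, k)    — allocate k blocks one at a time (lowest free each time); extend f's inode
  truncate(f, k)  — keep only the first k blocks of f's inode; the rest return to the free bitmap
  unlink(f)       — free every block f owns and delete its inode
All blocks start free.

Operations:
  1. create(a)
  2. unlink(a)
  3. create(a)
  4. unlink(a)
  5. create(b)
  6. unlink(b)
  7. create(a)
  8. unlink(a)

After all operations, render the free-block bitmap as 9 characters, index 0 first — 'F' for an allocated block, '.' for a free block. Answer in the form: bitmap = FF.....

bitmap = .........

[1] create(a) — a=0 (map F........)
[2] unlink(a) —  (map .........)
[3] create(a) — a=0 (map F........)
[4] unlink(a) —  (map .........)
[5] create(b) — b=0 (map F........)
[6] unlink(b) —  (map .........)
[7] create(a) — a=0 (map F........)
[8] unlink(a) —  (map .........)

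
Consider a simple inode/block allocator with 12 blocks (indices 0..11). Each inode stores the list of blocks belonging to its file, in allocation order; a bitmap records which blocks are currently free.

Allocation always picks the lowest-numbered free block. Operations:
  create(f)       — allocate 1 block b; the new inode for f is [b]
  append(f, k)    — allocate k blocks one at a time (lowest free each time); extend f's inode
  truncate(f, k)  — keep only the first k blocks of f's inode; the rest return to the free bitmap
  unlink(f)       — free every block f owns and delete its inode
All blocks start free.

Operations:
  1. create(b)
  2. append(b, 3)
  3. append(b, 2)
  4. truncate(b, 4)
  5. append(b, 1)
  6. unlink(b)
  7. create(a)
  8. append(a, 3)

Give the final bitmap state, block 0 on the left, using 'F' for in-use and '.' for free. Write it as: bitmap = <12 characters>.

bitmap = FFFF........

[1] create(b) — b=0 (map F...........)
[2] append(b, 3) — b=0,1,2,3 (map FFFF........)
[3] append(b, 2) — b=0,1,2,3,4,5 (map FFFFFF......)
[4] truncate(b, 4) — b=0,1,2,3 (map FFFF........)
[5] append(b, 1) — b=0,1,2,3,4 (map FFFFF.......)
[6] unlink(b) —  (map ............)
[7] create(a) — a=0 (map F...........)
[8] append(a, 3) — a=0,1,2,3 (map FFFF........)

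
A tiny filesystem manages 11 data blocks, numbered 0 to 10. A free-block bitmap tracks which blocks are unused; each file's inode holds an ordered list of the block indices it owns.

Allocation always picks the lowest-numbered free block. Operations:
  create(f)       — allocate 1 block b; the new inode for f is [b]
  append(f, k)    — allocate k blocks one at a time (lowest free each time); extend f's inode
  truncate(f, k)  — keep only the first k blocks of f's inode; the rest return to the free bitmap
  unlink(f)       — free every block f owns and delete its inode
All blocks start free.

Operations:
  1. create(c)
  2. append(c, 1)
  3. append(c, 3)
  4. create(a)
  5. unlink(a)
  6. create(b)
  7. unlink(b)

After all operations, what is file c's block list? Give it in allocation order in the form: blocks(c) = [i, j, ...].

blocks(c) = [0, 1, 2, 3, 4]

[1] create(c) — c=0 (map F..........)
[2] append(c, 1) — c=0,1 (map FF.........)
[3] append(c, 3) — c=0,1,2,3,4 (map FFFFF......)
[4] create(a) — a=5 c=0,1,2,3,4 (map FFFFFF.....)
[5] unlink(a) — c=0,1,2,3,4 (map FFFFF......)
[6] create(b) — b=5 c=0,1,2,3,4 (map FFFFFF.....)
[7] unlink(b) — c=0,1,2,3,4 (map FFFFF......)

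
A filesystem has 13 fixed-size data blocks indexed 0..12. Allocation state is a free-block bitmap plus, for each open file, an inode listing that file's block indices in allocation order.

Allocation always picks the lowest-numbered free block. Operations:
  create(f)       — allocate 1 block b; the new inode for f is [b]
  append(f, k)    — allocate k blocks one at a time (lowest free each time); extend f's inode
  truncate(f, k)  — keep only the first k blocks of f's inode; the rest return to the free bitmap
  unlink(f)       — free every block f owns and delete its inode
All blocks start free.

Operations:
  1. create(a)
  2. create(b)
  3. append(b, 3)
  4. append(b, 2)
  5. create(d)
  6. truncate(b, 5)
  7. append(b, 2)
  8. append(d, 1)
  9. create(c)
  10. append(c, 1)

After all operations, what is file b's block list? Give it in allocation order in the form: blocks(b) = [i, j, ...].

blocks(b) = [1, 2, 3, 4, 5, 6, 8]

[1] create(a) — a=0 (map F............)
[2] create(b) — a=0 b=1 (map FF...........)
[3] append(b, 3) — a=0 b=1,2,3,4 (map FFFFF........)
[4] append(b, 2) — a=0 b=1,2,3,4,5,6 (map FFFFFFF......)
[5] create(d) — a=0 b=1,2,3,4,5,6 d=7 (map FFFFFFFF.....)
[6] truncate(b, 5) — a=0 b=1,2,3,4,5 d=7 (map FFFFFF.F.....)
[7] append(b, 2) — a=0 b=1,2,3,4,5,6,8 d=7 (map FFFFFFFFF....)
[8] append(d, 1) — a=0 b=1,2,3,4,5,6,8 d=7,9 (map FFFFFFFFFF...)
[9] create(c) — a=0 b=1,2,3,4,5,6,8 c=10 d=7,9 (map FFFFFFFFFFF..)
[10] append(c, 1) — a=0 b=1,2,3,4,5,6,8 c=10,11 d=7,9 (map FFFFFFFFFFFF.)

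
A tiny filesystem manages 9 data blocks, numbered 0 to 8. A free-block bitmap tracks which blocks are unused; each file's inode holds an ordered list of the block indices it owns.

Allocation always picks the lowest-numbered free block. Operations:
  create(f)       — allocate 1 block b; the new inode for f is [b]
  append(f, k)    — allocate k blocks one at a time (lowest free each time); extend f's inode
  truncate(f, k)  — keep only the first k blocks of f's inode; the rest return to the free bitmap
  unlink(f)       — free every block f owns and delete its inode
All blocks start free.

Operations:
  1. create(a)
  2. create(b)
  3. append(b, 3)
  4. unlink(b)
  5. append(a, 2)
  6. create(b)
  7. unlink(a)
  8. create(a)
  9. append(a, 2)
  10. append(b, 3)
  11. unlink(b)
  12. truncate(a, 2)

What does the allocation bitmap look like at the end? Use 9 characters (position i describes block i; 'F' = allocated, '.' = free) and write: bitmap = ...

bitmap = FF.......

  1. create(a)  ⇒  F........  {a→[0]}
  2. create(b)  ⇒  FF.......  {a→[0]; b→[1]}
  3. append(b, 3)  ⇒  FFFFF....  {a→[0]; b→[1, 2, 3, 4]}
  4. unlink(b)  ⇒  F........  {a→[0]}
  5. append(a, 2)  ⇒  FFF......  {a→[0, 1, 2]}
  6. create(b)  ⇒  FFFF.....  {a→[0, 1, 2]; b→[3]}
  7. unlink(a)  ⇒  ...F.....  {b→[3]}
  8. create(a)  ⇒  F..F.....  {a→[0]; b→[3]}
  9. append(a, 2)  ⇒  FFFF.....  {a→[0, 1, 2]; b→[3]}
  10. append(b, 3)  ⇒  FFFFFFF..  {a→[0, 1, 2]; b→[3, 4, 5, 6]}
  11. unlink(b)  ⇒  FFF......  {a→[0, 1, 2]}
  12. truncate(a, 2)  ⇒  FF.......  {a→[0, 1]}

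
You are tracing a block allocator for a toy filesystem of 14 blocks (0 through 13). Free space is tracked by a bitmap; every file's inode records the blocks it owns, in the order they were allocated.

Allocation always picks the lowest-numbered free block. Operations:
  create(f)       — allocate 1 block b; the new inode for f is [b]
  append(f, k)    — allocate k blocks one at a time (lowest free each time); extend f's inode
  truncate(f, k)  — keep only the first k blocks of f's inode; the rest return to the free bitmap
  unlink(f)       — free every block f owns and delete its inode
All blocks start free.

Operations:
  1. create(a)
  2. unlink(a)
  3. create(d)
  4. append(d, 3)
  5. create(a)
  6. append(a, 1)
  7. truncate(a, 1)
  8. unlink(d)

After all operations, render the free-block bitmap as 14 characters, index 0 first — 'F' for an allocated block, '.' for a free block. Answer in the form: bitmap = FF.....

  1. create(a)  ⇒  F.............  {a→[0]}
  2. unlink(a)  ⇒  ..............  {}
  3. create(d)  ⇒  F.............  {d→[0]}
  4. append(d, 3)  ⇒  FFFF..........  {d→[0, 1, 2, 3]}
  5. create(a)  ⇒  FFFFF.........  {a→[4]; d→[0, 1, 2, 3]}
  6. append(a, 1)  ⇒  FFFFFF........  {a→[4, 5]; d→[0, 1, 2, 3]}
  7. truncate(a, 1)  ⇒  FFFFF.........  {a→[4]; d→[0, 1, 2, 3]}
  8. unlink(d)  ⇒  ....F.........  {a→[4]}

bitmap = ....F.........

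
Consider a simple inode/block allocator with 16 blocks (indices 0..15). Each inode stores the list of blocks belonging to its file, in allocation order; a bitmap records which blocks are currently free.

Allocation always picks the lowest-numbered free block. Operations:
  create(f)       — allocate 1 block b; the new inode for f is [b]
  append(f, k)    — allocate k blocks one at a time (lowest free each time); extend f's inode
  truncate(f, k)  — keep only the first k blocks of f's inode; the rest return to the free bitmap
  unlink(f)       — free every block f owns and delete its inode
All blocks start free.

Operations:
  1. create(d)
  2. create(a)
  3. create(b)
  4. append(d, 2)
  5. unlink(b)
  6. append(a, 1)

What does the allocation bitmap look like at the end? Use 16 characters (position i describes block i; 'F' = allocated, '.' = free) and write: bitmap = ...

after create(d) → d:[0]  free=[F...............]
after create(a) → a:[1], d:[0]  free=[FF..............]
after create(b) → a:[1], b:[2], d:[0]  free=[FFF.............]
after append(d, 2) → a:[1], b:[2], d:[0, 3, 4]  free=[FFFFF...........]
after unlink(b) → a:[1], d:[0, 3, 4]  free=[FF.FF...........]
after append(a, 1) → a:[1, 2], d:[0, 3, 4]  free=[FFFFF...........]

bitmap = FFFFF...........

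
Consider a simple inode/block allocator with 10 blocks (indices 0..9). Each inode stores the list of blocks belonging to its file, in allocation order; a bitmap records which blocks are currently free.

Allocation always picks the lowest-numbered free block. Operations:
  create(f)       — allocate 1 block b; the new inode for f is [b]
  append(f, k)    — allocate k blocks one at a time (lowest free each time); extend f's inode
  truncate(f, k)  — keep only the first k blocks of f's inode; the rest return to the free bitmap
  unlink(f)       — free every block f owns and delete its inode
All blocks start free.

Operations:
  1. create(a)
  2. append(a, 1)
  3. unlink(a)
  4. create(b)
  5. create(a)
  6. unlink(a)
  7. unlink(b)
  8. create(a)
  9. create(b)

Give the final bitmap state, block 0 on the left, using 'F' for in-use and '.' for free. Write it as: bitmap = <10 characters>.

bitmap = FF........

create(a): bitmap=F......... | a=[0]
append(a, 1): bitmap=FF........ | a=[0, 1]
unlink(a): bitmap=.......... | 
create(b): bitmap=F......... | b=[0]
create(a): bitmap=FF........ | a=[1] b=[0]
unlink(a): bitmap=F......... | b=[0]
unlink(b): bitmap=.......... | 
create(a): bitmap=F......... | a=[0]
create(b): bitmap=FF........ | a=[0] b=[1]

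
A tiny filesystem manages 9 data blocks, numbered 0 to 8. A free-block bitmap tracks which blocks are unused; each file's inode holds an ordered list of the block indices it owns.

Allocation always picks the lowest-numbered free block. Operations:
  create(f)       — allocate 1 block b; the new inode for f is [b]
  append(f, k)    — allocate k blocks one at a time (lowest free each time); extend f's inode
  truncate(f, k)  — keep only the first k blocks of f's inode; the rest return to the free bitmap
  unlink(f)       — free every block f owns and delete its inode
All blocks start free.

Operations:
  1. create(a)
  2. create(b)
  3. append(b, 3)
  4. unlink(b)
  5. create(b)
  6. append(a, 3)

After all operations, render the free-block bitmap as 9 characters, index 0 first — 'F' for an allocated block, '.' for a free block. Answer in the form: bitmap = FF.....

bitmap = FFFFF....

  1. create(a)  ⇒  F........  {a→[0]}
  2. create(b)  ⇒  FF.......  {a→[0]; b→[1]}
  3. append(b, 3)  ⇒  FFFFF....  {a→[0]; b→[1, 2, 3, 4]}
  4. unlink(b)  ⇒  F........  {a→[0]}
  5. create(b)  ⇒  FF.......  {a→[0]; b→[1]}
  6. append(a, 3)  ⇒  FFFFF....  {a→[0, 2, 3, 4]; b→[1]}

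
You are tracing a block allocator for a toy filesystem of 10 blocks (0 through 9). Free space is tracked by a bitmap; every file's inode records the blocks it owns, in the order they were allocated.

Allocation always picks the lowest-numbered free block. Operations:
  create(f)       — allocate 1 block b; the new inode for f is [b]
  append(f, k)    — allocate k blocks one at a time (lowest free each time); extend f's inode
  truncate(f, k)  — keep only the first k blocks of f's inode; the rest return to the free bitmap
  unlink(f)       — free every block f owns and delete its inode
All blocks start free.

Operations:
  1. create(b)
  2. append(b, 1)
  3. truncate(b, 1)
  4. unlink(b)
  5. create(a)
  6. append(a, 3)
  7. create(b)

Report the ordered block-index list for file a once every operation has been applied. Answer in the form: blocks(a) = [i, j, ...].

  1. create(b)  ⇒  F.........  {b→[0]}
  2. append(b, 1)  ⇒  FF........  {b→[0, 1]}
  3. truncate(b, 1)  ⇒  F.........  {b→[0]}
  4. unlink(b)  ⇒  ..........  {}
  5. create(a)  ⇒  F.........  {a→[0]}
  6. append(a, 3)  ⇒  FFFF......  {a→[0, 1, 2, 3]}
  7. create(b)  ⇒  FFFFF.....  {a→[0, 1, 2, 3]; b→[4]}

blocks(a) = [0, 1, 2, 3]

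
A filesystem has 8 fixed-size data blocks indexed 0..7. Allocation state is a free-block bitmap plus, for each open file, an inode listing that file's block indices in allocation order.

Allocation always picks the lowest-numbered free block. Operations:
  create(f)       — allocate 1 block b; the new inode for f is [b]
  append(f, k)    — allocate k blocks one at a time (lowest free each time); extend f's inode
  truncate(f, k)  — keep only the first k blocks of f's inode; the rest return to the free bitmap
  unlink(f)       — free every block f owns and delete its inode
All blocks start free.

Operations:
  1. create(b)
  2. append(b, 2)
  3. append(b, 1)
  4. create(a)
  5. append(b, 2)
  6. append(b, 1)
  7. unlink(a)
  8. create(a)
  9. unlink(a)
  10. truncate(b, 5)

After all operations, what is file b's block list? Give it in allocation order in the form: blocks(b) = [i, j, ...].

blocks(b) = [0, 1, 2, 3, 5]

  1. create(b)  ⇒  F.......  {b→[0]}
  2. append(b, 2)  ⇒  FFF.....  {b→[0, 1, 2]}
  3. append(b, 1)  ⇒  FFFF....  {b→[0, 1, 2, 3]}
  4. create(a)  ⇒  FFFFF...  {a→[4]; b→[0, 1, 2, 3]}
  5. append(b, 2)  ⇒  FFFFFFF.  {a→[4]; b→[0, 1, 2, 3, 5, 6]}
  6. append(b, 1)  ⇒  FFFFFFFF  {a→[4]; b→[0, 1, 2, 3, 5, 6, 7]}
  7. unlink(a)  ⇒  FFFF.FFF  {b→[0, 1, 2, 3, 5, 6, 7]}
  8. create(a)  ⇒  FFFFFFFF  {a→[4]; b→[0, 1, 2, 3, 5, 6, 7]}
  9. unlink(a)  ⇒  FFFF.FFF  {b→[0, 1, 2, 3, 5, 6, 7]}
  10. truncate(b, 5)  ⇒  FFFF.F..  {b→[0, 1, 2, 3, 5]}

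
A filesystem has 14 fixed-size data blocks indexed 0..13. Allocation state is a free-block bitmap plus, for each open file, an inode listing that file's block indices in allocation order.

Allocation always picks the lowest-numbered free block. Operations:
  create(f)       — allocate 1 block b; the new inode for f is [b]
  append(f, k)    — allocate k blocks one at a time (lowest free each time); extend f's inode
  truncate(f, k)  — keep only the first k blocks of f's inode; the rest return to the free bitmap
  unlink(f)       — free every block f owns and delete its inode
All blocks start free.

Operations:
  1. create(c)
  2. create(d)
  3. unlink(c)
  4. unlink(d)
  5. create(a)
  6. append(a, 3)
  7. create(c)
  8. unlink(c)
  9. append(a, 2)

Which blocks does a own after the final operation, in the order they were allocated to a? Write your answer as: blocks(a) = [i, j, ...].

blocks(a) = [0, 1, 2, 3, 4, 5]

after create(c) → c:[0]  free=[F.............]
after create(d) → c:[0], d:[1]  free=[FF............]
after unlink(c) → d:[1]  free=[.F............]
after unlink(d) →   free=[..............]
after create(a) → a:[0]  free=[F.............]
after append(a, 3) → a:[0, 1, 2, 3]  free=[FFFF..........]
after create(c) → a:[0, 1, 2, 3], c:[4]  free=[FFFFF.........]
after unlink(c) → a:[0, 1, 2, 3]  free=[FFFF..........]
after append(a, 2) → a:[0, 1, 2, 3, 4, 5]  free=[FFFFFF........]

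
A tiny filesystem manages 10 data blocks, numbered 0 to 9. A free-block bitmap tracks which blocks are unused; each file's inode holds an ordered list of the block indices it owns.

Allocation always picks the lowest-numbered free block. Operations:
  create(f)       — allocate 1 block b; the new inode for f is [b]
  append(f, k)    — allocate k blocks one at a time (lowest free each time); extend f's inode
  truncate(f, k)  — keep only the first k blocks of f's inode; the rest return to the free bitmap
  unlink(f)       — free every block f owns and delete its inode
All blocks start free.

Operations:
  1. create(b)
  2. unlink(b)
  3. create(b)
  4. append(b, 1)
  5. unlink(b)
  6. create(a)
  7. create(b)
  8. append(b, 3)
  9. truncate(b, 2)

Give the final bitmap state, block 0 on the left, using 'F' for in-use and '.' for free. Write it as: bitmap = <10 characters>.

bitmap = FFF.......

  1. create(b)  ⇒  F.........  {b→[0]}
  2. unlink(b)  ⇒  ..........  {}
  3. create(b)  ⇒  F.........  {b→[0]}
  4. append(b, 1)  ⇒  FF........  {b→[0, 1]}
  5. unlink(b)  ⇒  ..........  {}
  6. create(a)  ⇒  F.........  {a→[0]}
  7. create(b)  ⇒  FF........  {a→[0]; b→[1]}
  8. append(b, 3)  ⇒  FFFFF.....  {a→[0]; b→[1, 2, 3, 4]}
  9. truncate(b, 2)  ⇒  FFF.......  {a→[0]; b→[1, 2]}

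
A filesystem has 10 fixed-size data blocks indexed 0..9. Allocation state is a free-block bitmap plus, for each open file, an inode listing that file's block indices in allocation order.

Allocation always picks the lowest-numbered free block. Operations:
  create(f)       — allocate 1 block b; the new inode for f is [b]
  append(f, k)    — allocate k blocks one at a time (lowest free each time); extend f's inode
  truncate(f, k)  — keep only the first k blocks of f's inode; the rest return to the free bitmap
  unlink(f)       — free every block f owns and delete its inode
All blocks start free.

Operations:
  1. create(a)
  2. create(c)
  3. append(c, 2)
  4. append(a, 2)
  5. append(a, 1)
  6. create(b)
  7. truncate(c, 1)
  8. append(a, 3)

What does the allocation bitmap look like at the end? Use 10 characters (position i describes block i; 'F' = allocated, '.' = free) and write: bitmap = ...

[1] create(a) — a=0 (map F.........)
[2] create(c) — a=0 c=1 (map FF........)
[3] append(c, 2) — a=0 c=1,2,3 (map FFFF......)
[4] append(a, 2) — a=0,4,5 c=1,2,3 (map FFFFFF....)
[5] append(a, 1) — a=0,4,5,6 c=1,2,3 (map FFFFFFF...)
[6] create(b) — a=0,4,5,6 b=7 c=1,2,3 (map FFFFFFFF..)
[7] truncate(c, 1) — a=0,4,5,6 b=7 c=1 (map FF..FFFF..)
[8] append(a, 3) — a=0,4,5,6,2,3,8 b=7 c=1 (map FFFFFFFFF.)

bitmap = FFFFFFFFF.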